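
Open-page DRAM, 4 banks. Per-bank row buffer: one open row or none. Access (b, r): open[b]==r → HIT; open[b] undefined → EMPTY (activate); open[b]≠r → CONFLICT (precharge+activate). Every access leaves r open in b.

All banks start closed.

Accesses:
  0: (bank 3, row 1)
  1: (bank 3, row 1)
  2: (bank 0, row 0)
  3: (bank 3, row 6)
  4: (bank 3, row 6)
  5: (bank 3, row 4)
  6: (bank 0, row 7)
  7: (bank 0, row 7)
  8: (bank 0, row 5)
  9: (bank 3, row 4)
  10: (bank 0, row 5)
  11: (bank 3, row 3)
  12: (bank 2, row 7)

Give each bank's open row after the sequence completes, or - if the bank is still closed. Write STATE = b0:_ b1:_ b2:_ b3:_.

STATE = b0:5 b1:- b2:7 b3:3

0: bank 3 row 1 — prev None → EMPTY
1: bank 3 row 1 — prev 1 → HIT
2: bank 0 row 0 — prev None → EMPTY
3: bank 3 row 6 — prev 1 → CONFLICT
4: bank 3 row 6 — prev 6 → HIT
5: bank 3 row 4 — prev 6 → CONFLICT
6: bank 0 row 7 — prev 0 → CONFLICT
7: bank 0 row 7 — prev 7 → HIT
8: bank 0 row 5 — prev 7 → CONFLICT
9: bank 3 row 4 — prev 4 → HIT
10: bank 0 row 5 — prev 5 → HIT
11: bank 3 row 3 — prev 4 → CONFLICT
12: bank 2 row 7 — prev None → EMPTY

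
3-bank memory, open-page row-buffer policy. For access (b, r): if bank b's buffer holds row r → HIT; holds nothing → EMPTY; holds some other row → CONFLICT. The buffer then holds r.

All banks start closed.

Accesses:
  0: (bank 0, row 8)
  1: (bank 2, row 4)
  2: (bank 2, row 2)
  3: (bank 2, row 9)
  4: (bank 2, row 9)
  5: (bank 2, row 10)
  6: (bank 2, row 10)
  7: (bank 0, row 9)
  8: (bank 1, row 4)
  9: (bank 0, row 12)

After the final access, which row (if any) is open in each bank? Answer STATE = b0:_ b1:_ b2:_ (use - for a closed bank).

STATE = b0:12 b1:4 b2:10

step 0: bank0 None->8 [EMPTY]
step 1: bank2 None->4 [EMPTY]
step 2: bank2 4->2 [CONFLICT]
step 3: bank2 2->9 [CONFLICT]
step 4: bank2 9->9 [HIT]
step 5: bank2 9->10 [CONFLICT]
step 6: bank2 10->10 [HIT]
step 7: bank0 8->9 [CONFLICT]
step 8: bank1 None->4 [EMPTY]
step 9: bank0 9->12 [CONFLICT]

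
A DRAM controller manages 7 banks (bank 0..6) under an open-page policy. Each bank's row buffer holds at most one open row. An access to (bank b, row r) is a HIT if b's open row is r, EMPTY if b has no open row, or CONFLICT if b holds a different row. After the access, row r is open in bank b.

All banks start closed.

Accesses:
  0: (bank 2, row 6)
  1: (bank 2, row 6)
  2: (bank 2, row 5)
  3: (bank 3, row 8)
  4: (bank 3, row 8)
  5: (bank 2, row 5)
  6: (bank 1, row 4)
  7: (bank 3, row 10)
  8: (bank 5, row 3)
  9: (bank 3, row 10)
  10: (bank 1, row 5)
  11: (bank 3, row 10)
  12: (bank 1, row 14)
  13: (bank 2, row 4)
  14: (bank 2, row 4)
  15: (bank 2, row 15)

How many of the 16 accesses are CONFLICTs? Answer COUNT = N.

0: bank 2 row 6 — prev None → EMPTY
1: bank 2 row 6 — prev 6 → HIT
2: bank 2 row 5 — prev 6 → CONFLICT
3: bank 3 row 8 — prev None → EMPTY
4: bank 3 row 8 — prev 8 → HIT
5: bank 2 row 5 — prev 5 → HIT
6: bank 1 row 4 — prev None → EMPTY
7: bank 3 row 10 — prev 8 → CONFLICT
8: bank 5 row 3 — prev None → EMPTY
9: bank 3 row 10 — prev 10 → HIT
10: bank 1 row 5 — prev 4 → CONFLICT
11: bank 3 row 10 — prev 10 → HIT
12: bank 1 row 14 — prev 5 → CONFLICT
13: bank 2 row 4 — prev 5 → CONFLICT
14: bank 2 row 4 — prev 4 → HIT
15: bank 2 row 15 — prev 4 → CONFLICT

COUNT = 6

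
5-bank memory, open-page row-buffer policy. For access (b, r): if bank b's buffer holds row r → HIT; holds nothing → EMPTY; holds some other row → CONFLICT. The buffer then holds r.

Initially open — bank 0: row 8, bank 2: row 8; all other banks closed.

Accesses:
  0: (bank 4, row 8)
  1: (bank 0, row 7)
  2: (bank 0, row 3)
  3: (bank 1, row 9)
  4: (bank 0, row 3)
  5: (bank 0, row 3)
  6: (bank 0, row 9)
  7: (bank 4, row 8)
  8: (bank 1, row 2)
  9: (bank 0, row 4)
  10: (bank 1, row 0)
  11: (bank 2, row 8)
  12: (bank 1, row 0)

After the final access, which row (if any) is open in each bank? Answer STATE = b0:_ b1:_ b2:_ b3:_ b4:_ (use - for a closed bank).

STATE = b0:4 b1:0 b2:8 b3:- b4:8

#0 (4,8) E
#1 (0,7) C  (was 8)
#2 (0,3) C  (was 7)
#3 (1,9) E
#4 (0,3) H  (was 3)
#5 (0,3) H  (was 3)
#6 (0,9) C  (was 3)
#7 (4,8) H  (was 8)
#8 (1,2) C  (was 9)
#9 (0,4) C  (was 9)
#10 (1,0) C  (was 2)
#11 (2,8) H  (was 8)
#12 (1,0) H  (was 0)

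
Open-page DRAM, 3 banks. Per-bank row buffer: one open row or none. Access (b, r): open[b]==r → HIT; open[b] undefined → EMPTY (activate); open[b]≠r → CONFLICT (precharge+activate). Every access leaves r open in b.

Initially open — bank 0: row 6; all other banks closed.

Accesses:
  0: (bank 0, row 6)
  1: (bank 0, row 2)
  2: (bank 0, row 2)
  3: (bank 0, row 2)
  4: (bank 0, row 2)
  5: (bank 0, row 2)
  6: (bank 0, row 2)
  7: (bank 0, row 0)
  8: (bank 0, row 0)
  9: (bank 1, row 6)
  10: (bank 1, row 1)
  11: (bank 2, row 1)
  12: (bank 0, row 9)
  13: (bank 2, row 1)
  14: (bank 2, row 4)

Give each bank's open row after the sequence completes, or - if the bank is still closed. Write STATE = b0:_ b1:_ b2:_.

STATE = b0:9 b1:1 b2:4

  [0] b0 r6: had r6 ⇒ H
  [1] b0 r2: had r6 ⇒ C
  [2] b0 r2: had r2 ⇒ H
  [3] b0 r2: had r2 ⇒ H
  [4] b0 r2: had r2 ⇒ H
  [5] b0 r2: had r2 ⇒ H
  [6] b0 r2: had r2 ⇒ H
  [7] b0 r0: had r2 ⇒ C
  [8] b0 r0: had r0 ⇒ H
  [9] b1 r6: no row ⇒ E
  [10] b1 r1: had r6 ⇒ C
  [11] b2 r1: no row ⇒ E
  [12] b0 r9: had r0 ⇒ C
  [13] b2 r1: had r1 ⇒ H
  [14] b2 r4: had r1 ⇒ C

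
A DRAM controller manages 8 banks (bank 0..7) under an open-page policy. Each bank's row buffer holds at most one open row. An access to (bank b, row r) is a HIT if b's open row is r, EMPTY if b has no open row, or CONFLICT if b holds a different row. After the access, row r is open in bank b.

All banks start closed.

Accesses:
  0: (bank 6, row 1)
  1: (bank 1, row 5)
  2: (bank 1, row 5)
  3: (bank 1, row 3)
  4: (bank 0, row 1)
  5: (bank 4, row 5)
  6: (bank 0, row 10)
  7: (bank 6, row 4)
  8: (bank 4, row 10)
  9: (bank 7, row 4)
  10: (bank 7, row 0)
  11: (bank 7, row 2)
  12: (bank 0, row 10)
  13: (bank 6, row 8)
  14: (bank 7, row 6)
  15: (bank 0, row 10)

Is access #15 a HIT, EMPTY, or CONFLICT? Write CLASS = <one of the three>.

CLASS = HIT

#0 (6,1) E
#1 (1,5) E
#2 (1,5) H  (was 5)
#3 (1,3) C  (was 5)
#4 (0,1) E
#5 (4,5) E
#6 (0,10) C  (was 1)
#7 (6,4) C  (was 1)
#8 (4,10) C  (was 5)
#9 (7,4) E
#10 (7,0) C  (was 4)
#11 (7,2) C  (was 0)
#12 (0,10) H  (was 10)
#13 (6,8) C  (was 4)
#14 (7,6) C  (was 2)
#15 (0,10) H  (was 10)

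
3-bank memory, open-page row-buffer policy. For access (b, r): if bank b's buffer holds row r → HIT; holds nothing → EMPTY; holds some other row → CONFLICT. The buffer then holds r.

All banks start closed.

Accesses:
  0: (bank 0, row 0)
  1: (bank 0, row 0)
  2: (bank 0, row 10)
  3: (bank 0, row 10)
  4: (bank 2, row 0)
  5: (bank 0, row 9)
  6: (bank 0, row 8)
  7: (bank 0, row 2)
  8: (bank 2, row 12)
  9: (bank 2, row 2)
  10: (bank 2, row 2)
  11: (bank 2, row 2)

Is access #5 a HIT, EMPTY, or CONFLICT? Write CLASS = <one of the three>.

CLASS = CONFLICT

#0 (0,0) E
#1 (0,0) H  (was 0)
#2 (0,10) C  (was 0)
#3 (0,10) H  (was 10)
#4 (2,0) E
#5 (0,9) C  (was 10)
#6 (0,8) C  (was 9)
#7 (0,2) C  (was 8)
#8 (2,12) C  (was 0)
#9 (2,2) C  (was 12)
#10 (2,2) H  (was 2)
#11 (2,2) H  (was 2)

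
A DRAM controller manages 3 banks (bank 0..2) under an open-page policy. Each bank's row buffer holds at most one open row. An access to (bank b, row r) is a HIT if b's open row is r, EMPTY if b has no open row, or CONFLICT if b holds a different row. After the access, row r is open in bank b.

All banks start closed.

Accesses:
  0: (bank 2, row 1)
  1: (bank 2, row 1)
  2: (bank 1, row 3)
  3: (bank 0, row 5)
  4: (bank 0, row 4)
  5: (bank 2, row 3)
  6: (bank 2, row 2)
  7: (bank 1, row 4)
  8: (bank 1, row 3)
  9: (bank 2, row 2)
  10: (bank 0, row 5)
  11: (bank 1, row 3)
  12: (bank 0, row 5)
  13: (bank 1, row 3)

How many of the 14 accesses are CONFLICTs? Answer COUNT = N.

#0 (2,1) E
#1 (2,1) H  (was 1)
#2 (1,3) E
#3 (0,5) E
#4 (0,4) C  (was 5)
#5 (2,3) C  (was 1)
#6 (2,2) C  (was 3)
#7 (1,4) C  (was 3)
#8 (1,3) C  (was 4)
#9 (2,2) H  (was 2)
#10 (0,5) C  (was 4)
#11 (1,3) H  (was 3)
#12 (0,5) H  (was 5)
#13 (1,3) H  (was 3)

COUNT = 6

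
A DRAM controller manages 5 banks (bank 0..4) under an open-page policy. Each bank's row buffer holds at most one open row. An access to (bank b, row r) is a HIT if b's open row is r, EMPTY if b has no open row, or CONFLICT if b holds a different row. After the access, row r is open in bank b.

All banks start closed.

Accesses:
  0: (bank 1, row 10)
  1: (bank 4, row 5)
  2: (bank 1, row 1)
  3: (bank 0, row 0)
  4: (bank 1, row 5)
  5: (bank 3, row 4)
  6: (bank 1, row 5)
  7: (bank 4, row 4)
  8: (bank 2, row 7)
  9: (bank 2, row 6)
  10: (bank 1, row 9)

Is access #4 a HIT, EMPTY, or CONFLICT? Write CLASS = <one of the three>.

CLASS = CONFLICT

0: bank 1 row 10 — prev None → EMPTY
1: bank 4 row 5 — prev None → EMPTY
2: bank 1 row 1 — prev 10 → CONFLICT
3: bank 0 row 0 — prev None → EMPTY
4: bank 1 row 5 — prev 1 → CONFLICT
5: bank 3 row 4 — prev None → EMPTY
6: bank 1 row 5 — prev 5 → HIT
7: bank 4 row 4 — prev 5 → CONFLICT
8: bank 2 row 7 — prev None → EMPTY
9: bank 2 row 6 — prev 7 → CONFLICT
10: bank 1 row 9 — prev 5 → CONFLICT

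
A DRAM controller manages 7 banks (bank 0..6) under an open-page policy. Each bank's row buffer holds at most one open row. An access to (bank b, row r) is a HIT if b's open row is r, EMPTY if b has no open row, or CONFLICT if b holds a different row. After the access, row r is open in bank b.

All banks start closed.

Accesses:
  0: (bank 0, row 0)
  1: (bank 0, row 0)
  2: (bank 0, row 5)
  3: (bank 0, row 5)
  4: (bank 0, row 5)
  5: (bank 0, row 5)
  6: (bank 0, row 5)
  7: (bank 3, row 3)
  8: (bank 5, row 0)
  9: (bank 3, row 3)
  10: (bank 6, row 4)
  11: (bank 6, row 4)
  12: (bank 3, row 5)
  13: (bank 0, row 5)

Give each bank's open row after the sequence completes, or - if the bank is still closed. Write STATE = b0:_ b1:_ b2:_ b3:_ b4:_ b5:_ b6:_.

  [0] b0 r0: no row ⇒ E
  [1] b0 r0: had r0 ⇒ H
  [2] b0 r5: had r0 ⇒ C
  [3] b0 r5: had r5 ⇒ H
  [4] b0 r5: had r5 ⇒ H
  [5] b0 r5: had r5 ⇒ H
  [6] b0 r5: had r5 ⇒ H
  [7] b3 r3: no row ⇒ E
  [8] b5 r0: no row ⇒ E
  [9] b3 r3: had r3 ⇒ H
  [10] b6 r4: no row ⇒ E
  [11] b6 r4: had r4 ⇒ H
  [12] b3 r5: had r3 ⇒ C
  [13] b0 r5: had r5 ⇒ H

STATE = b0:5 b1:- b2:- b3:5 b4:- b5:0 b6:4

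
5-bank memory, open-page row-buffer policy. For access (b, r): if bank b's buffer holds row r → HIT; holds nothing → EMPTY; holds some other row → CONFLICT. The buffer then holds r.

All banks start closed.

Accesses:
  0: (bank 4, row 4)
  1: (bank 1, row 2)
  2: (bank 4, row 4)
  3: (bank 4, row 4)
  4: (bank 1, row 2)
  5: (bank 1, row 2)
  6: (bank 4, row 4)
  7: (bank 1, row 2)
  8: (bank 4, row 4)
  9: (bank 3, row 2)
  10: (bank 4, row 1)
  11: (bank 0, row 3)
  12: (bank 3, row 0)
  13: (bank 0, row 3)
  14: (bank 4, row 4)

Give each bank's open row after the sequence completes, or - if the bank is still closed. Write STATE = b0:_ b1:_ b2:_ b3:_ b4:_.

  [0] b4 r4: no row ⇒ E
  [1] b1 r2: no row ⇒ E
  [2] b4 r4: had r4 ⇒ H
  [3] b4 r4: had r4 ⇒ H
  [4] b1 r2: had r2 ⇒ H
  [5] b1 r2: had r2 ⇒ H
  [6] b4 r4: had r4 ⇒ H
  [7] b1 r2: had r2 ⇒ H
  [8] b4 r4: had r4 ⇒ H
  [9] b3 r2: no row ⇒ E
  [10] b4 r1: had r4 ⇒ C
  [11] b0 r3: no row ⇒ E
  [12] b3 r0: had r2 ⇒ C
  [13] b0 r3: had r3 ⇒ H
  [14] b4 r4: had r1 ⇒ C

STATE = b0:3 b1:2 b2:- b3:0 b4:4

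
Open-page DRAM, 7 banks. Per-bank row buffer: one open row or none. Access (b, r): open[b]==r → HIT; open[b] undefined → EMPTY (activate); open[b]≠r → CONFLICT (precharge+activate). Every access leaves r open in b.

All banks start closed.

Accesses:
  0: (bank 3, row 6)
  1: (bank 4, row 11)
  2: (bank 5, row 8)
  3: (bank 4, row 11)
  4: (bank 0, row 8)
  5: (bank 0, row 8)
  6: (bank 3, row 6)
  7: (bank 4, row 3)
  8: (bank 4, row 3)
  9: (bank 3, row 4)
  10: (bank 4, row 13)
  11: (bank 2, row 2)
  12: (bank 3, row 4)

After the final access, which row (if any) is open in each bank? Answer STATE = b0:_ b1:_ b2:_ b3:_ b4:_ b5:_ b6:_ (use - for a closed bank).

STATE = b0:8 b1:- b2:2 b3:4 b4:13 b5:8 b6:-

0: bank 3 row 6 — prev None → EMPTY
1: bank 4 row 11 — prev None → EMPTY
2: bank 5 row 8 — prev None → EMPTY
3: bank 4 row 11 — prev 11 → HIT
4: bank 0 row 8 — prev None → EMPTY
5: bank 0 row 8 — prev 8 → HIT
6: bank 3 row 6 — prev 6 → HIT
7: bank 4 row 3 — prev 11 → CONFLICT
8: bank 4 row 3 — prev 3 → HIT
9: bank 3 row 4 — prev 6 → CONFLICT
10: bank 4 row 13 — prev 3 → CONFLICT
11: bank 2 row 2 — prev None → EMPTY
12: bank 3 row 4 — prev 4 → HIT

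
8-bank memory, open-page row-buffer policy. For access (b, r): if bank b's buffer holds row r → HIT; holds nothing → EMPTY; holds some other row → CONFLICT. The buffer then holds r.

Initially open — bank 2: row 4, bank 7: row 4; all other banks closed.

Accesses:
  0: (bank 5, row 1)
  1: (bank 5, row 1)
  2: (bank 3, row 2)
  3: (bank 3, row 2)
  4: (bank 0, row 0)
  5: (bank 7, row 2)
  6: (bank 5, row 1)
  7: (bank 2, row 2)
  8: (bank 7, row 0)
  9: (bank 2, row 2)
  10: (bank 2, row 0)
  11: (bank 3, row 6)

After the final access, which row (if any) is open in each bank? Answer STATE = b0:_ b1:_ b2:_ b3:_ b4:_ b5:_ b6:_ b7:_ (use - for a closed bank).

STATE = b0:0 b1:- b2:0 b3:6 b4:- b5:1 b6:- b7:0

0: bank 5 row 1 — prev None → EMPTY
1: bank 5 row 1 — prev 1 → HIT
2: bank 3 row 2 — prev None → EMPTY
3: bank 3 row 2 — prev 2 → HIT
4: bank 0 row 0 — prev None → EMPTY
5: bank 7 row 2 — prev 4 → CONFLICT
6: bank 5 row 1 — prev 1 → HIT
7: bank 2 row 2 — prev 4 → CONFLICT
8: bank 7 row 0 — prev 2 → CONFLICT
9: bank 2 row 2 — prev 2 → HIT
10: bank 2 row 0 — prev 2 → CONFLICT
11: bank 3 row 6 — prev 2 → CONFLICT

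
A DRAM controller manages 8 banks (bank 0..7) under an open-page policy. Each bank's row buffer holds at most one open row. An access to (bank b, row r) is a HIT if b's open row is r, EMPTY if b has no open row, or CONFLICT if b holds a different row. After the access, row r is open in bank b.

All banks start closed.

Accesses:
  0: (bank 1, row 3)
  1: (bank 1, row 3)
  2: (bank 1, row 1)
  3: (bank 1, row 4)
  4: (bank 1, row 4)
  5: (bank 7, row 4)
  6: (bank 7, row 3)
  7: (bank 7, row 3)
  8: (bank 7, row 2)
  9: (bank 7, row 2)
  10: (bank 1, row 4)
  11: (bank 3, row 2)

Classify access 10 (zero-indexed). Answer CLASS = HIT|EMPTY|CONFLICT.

CLASS = HIT

0: bank 1 row 3 — prev None → EMPTY
1: bank 1 row 3 — prev 3 → HIT
2: bank 1 row 1 — prev 3 → CONFLICT
3: bank 1 row 4 — prev 1 → CONFLICT
4: bank 1 row 4 — prev 4 → HIT
5: bank 7 row 4 — prev None → EMPTY
6: bank 7 row 3 — prev 4 → CONFLICT
7: bank 7 row 3 — prev 3 → HIT
8: bank 7 row 2 — prev 3 → CONFLICT
9: bank 7 row 2 — prev 2 → HIT
10: bank 1 row 4 — prev 4 → HIT
11: bank 3 row 2 — prev None → EMPTY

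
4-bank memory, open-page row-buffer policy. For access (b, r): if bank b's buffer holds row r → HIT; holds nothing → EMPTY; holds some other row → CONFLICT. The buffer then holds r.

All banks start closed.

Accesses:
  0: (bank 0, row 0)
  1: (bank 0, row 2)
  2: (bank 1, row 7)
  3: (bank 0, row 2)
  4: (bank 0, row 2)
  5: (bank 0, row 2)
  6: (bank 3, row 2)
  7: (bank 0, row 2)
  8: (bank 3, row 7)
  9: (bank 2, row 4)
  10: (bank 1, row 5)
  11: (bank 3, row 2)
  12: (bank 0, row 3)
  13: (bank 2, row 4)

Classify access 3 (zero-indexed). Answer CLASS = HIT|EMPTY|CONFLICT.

step 0: bank0 None->0 [EMPTY]
step 1: bank0 0->2 [CONFLICT]
step 2: bank1 None->7 [EMPTY]
step 3: bank0 2->2 [HIT]
step 4: bank0 2->2 [HIT]
step 5: bank0 2->2 [HIT]
step 6: bank3 None->2 [EMPTY]
step 7: bank0 2->2 [HIT]
step 8: bank3 2->7 [CONFLICT]
step 9: bank2 None->4 [EMPTY]
step 10: bank1 7->5 [CONFLICT]
step 11: bank3 7->2 [CONFLICT]
step 12: bank0 2->3 [CONFLICT]
step 13: bank2 4->4 [HIT]

CLASS = HIT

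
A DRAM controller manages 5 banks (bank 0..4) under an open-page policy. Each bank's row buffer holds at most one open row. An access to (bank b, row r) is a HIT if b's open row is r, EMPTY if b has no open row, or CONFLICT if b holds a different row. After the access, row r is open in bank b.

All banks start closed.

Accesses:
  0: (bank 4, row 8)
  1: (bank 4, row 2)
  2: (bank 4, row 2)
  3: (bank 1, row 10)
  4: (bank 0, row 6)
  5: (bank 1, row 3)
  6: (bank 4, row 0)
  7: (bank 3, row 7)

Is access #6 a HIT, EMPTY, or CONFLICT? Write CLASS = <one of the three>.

#0 (4,8) E
#1 (4,2) C  (was 8)
#2 (4,2) H  (was 2)
#3 (1,10) E
#4 (0,6) E
#5 (1,3) C  (was 10)
#6 (4,0) C  (was 2)
#7 (3,7) E

CLASS = CONFLICT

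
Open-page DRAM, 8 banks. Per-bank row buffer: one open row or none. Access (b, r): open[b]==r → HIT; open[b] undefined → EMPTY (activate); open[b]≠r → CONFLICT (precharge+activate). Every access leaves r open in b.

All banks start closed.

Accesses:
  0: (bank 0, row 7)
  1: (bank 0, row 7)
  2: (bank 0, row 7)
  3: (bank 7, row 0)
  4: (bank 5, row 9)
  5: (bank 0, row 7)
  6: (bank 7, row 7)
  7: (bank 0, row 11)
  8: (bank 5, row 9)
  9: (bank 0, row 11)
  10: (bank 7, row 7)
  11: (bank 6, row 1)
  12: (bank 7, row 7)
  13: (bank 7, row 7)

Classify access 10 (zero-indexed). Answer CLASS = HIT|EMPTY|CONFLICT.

step 0: bank0 None->7 [EMPTY]
step 1: bank0 7->7 [HIT]
step 2: bank0 7->7 [HIT]
step 3: bank7 None->0 [EMPTY]
step 4: bank5 None->9 [EMPTY]
step 5: bank0 7->7 [HIT]
step 6: bank7 0->7 [CONFLICT]
step 7: bank0 7->11 [CONFLICT]
step 8: bank5 9->9 [HIT]
step 9: bank0 11->11 [HIT]
step 10: bank7 7->7 [HIT]
step 11: bank6 None->1 [EMPTY]
step 12: bank7 7->7 [HIT]
step 13: bank7 7->7 [HIT]

CLASS = HIT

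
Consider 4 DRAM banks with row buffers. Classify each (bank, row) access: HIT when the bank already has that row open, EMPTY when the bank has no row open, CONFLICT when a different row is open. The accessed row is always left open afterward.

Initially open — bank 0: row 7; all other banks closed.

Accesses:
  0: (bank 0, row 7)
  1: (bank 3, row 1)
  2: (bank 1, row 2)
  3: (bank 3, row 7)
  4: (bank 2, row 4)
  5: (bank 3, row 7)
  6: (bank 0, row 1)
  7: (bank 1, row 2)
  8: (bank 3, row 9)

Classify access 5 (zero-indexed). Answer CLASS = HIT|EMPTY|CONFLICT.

CLASS = HIT

0: bank 0 row 7 — prev 7 → HIT
1: bank 3 row 1 — prev None → EMPTY
2: bank 1 row 2 — prev None → EMPTY
3: bank 3 row 7 — prev 1 → CONFLICT
4: bank 2 row 4 — prev None → EMPTY
5: bank 3 row 7 — prev 7 → HIT
6: bank 0 row 1 — prev 7 → CONFLICT
7: bank 1 row 2 — prev 2 → HIT
8: bank 3 row 9 — prev 7 → CONFLICT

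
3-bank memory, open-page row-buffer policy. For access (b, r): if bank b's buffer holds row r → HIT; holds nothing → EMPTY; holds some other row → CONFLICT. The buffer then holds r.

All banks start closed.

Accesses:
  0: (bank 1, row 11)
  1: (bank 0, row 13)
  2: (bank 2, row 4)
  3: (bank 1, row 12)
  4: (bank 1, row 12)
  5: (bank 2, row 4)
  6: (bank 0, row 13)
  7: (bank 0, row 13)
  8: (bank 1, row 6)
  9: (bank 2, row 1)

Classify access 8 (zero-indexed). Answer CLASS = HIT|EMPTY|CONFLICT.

#0 (1,11) E
#1 (0,13) E
#2 (2,4) E
#3 (1,12) C  (was 11)
#4 (1,12) H  (was 12)
#5 (2,4) H  (was 4)
#6 (0,13) H  (was 13)
#7 (0,13) H  (was 13)
#8 (1,6) C  (was 12)
#9 (2,1) C  (was 4)

CLASS = CONFLICT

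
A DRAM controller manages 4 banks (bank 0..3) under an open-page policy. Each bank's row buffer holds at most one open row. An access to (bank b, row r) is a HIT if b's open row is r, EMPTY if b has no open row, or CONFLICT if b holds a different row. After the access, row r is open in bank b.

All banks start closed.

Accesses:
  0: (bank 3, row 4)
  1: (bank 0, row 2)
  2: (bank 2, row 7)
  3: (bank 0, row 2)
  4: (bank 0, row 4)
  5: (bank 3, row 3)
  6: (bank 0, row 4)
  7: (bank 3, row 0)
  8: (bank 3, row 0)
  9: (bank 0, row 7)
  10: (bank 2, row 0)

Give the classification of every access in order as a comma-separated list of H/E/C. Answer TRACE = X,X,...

TRACE = E,E,E,H,C,C,H,C,H,C,C

0: bank 3 row 4 — prev None → EMPTY
1: bank 0 row 2 — prev None → EMPTY
2: bank 2 row 7 — prev None → EMPTY
3: bank 0 row 2 — prev 2 → HIT
4: bank 0 row 4 — prev 2 → CONFLICT
5: bank 3 row 3 — prev 4 → CONFLICT
6: bank 0 row 4 — prev 4 → HIT
7: bank 3 row 0 — prev 3 → CONFLICT
8: bank 3 row 0 — prev 0 → HIT
9: bank 0 row 7 — prev 4 → CONFLICT
10: bank 2 row 0 — prev 7 → CONFLICT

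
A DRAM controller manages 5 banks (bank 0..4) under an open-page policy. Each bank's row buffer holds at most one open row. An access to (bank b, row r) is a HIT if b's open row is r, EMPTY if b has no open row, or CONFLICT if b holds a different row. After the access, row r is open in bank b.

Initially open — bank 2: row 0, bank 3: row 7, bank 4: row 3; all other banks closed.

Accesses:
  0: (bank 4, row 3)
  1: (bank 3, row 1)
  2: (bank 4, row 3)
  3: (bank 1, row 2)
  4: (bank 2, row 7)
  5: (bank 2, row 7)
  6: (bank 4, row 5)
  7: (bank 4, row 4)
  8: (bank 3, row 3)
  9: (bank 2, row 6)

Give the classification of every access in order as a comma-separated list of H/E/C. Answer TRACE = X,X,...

TRACE = H,C,H,E,C,H,C,C,C,C

0: bank 4 row 3 — prev 3 → HIT
1: bank 3 row 1 — prev 7 → CONFLICT
2: bank 4 row 3 — prev 3 → HIT
3: bank 1 row 2 — prev None → EMPTY
4: bank 2 row 7 — prev 0 → CONFLICT
5: bank 2 row 7 — prev 7 → HIT
6: bank 4 row 5 — prev 3 → CONFLICT
7: bank 4 row 4 — prev 5 → CONFLICT
8: bank 3 row 3 — prev 1 → CONFLICT
9: bank 2 row 6 — prev 7 → CONFLICT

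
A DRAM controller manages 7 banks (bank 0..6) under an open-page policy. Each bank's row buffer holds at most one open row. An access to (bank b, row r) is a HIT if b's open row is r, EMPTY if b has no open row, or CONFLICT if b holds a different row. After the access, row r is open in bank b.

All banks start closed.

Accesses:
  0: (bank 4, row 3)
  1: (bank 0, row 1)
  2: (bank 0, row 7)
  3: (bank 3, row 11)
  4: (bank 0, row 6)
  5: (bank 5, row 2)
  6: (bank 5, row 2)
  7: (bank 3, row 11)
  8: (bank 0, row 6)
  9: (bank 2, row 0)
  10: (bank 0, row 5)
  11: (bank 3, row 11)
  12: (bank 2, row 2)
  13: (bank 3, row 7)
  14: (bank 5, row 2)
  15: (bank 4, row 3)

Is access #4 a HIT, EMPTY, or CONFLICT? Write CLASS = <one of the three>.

step 0: bank4 None->3 [EMPTY]
step 1: bank0 None->1 [EMPTY]
step 2: bank0 1->7 [CONFLICT]
step 3: bank3 None->11 [EMPTY]
step 4: bank0 7->6 [CONFLICT]
step 5: bank5 None->2 [EMPTY]
step 6: bank5 2->2 [HIT]
step 7: bank3 11->11 [HIT]
step 8: bank0 6->6 [HIT]
step 9: bank2 None->0 [EMPTY]
step 10: bank0 6->5 [CONFLICT]
step 11: bank3 11->11 [HIT]
step 12: bank2 0->2 [CONFLICT]
step 13: bank3 11->7 [CONFLICT]
step 14: bank5 2->2 [HIT]
step 15: bank4 3->3 [HIT]

CLASS = CONFLICT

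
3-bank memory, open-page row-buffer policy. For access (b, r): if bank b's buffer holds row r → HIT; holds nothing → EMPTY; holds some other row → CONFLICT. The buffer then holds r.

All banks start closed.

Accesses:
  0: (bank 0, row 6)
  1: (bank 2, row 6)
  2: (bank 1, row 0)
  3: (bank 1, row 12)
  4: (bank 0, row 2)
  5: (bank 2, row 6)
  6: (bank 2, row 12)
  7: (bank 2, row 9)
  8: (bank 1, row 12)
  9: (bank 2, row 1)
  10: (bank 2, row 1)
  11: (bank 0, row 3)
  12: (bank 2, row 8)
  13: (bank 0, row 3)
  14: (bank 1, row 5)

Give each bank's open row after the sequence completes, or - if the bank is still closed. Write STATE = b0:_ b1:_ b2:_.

STATE = b0:3 b1:5 b2:8

step 0: bank0 None->6 [EMPTY]
step 1: bank2 None->6 [EMPTY]
step 2: bank1 None->0 [EMPTY]
step 3: bank1 0->12 [CONFLICT]
step 4: bank0 6->2 [CONFLICT]
step 5: bank2 6->6 [HIT]
step 6: bank2 6->12 [CONFLICT]
step 7: bank2 12->9 [CONFLICT]
step 8: bank1 12->12 [HIT]
step 9: bank2 9->1 [CONFLICT]
step 10: bank2 1->1 [HIT]
step 11: bank0 2->3 [CONFLICT]
step 12: bank2 1->8 [CONFLICT]
step 13: bank0 3->3 [HIT]
step 14: bank1 12->5 [CONFLICT]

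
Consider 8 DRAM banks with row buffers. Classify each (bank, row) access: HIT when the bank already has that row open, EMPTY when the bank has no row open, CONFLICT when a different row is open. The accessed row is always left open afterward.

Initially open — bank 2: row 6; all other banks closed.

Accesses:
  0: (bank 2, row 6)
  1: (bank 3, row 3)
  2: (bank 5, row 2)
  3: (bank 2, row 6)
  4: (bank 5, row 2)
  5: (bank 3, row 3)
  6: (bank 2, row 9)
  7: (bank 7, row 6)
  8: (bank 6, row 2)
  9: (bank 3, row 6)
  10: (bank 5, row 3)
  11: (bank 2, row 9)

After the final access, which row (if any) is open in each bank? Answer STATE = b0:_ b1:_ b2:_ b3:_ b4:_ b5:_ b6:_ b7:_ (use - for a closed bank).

#0 (2,6) H  (was 6)
#1 (3,3) E
#2 (5,2) E
#3 (2,6) H  (was 6)
#4 (5,2) H  (was 2)
#5 (3,3) H  (was 3)
#6 (2,9) C  (was 6)
#7 (7,6) E
#8 (6,2) E
#9 (3,6) C  (was 3)
#10 (5,3) C  (was 2)
#11 (2,9) H  (was 9)

STATE = b0:- b1:- b2:9 b3:6 b4:- b5:3 b6:2 b7:6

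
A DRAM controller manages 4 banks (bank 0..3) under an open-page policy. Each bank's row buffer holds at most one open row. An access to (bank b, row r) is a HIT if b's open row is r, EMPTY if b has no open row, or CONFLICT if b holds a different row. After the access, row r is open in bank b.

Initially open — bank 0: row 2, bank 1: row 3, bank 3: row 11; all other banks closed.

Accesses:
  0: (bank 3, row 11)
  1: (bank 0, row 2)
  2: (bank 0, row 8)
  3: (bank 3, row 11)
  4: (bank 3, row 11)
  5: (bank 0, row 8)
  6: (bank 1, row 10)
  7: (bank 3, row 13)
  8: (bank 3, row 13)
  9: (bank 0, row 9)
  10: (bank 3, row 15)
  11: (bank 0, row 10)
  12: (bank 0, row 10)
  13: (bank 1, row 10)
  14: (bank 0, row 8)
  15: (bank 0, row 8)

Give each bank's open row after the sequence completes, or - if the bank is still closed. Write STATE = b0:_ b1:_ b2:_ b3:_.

STATE = b0:8 b1:10 b2:- b3:15

step 0: bank3 11->11 [HIT]
step 1: bank0 2->2 [HIT]
step 2: bank0 2->8 [CONFLICT]
step 3: bank3 11->11 [HIT]
step 4: bank3 11->11 [HIT]
step 5: bank0 8->8 [HIT]
step 6: bank1 3->10 [CONFLICT]
step 7: bank3 11->13 [CONFLICT]
step 8: bank3 13->13 [HIT]
step 9: bank0 8->9 [CONFLICT]
step 10: bank3 13->15 [CONFLICT]
step 11: bank0 9->10 [CONFLICT]
step 12: bank0 10->10 [HIT]
step 13: bank1 10->10 [HIT]
step 14: bank0 10->8 [CONFLICT]
step 15: bank0 8->8 [HIT]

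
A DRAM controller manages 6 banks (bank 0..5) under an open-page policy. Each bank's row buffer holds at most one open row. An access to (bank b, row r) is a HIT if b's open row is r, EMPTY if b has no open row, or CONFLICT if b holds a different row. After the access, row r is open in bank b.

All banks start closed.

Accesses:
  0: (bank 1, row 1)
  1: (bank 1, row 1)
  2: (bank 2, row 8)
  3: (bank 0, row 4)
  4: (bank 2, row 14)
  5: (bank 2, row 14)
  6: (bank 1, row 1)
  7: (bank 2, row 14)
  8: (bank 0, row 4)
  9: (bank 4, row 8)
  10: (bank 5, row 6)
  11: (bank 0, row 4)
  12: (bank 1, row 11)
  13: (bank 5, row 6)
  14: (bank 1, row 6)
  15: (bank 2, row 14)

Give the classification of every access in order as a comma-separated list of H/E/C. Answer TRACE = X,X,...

TRACE = E,H,E,E,C,H,H,H,H,E,E,H,C,H,C,H

  [0] b1 r1: no row ⇒ E
  [1] b1 r1: had r1 ⇒ H
  [2] b2 r8: no row ⇒ E
  [3] b0 r4: no row ⇒ E
  [4] b2 r14: had r8 ⇒ C
  [5] b2 r14: had r14 ⇒ H
  [6] b1 r1: had r1 ⇒ H
  [7] b2 r14: had r14 ⇒ H
  [8] b0 r4: had r4 ⇒ H
  [9] b4 r8: no row ⇒ E
  [10] b5 r6: no row ⇒ E
  [11] b0 r4: had r4 ⇒ H
  [12] b1 r11: had r1 ⇒ C
  [13] b5 r6: had r6 ⇒ H
  [14] b1 r6: had r11 ⇒ C
  [15] b2 r14: had r14 ⇒ H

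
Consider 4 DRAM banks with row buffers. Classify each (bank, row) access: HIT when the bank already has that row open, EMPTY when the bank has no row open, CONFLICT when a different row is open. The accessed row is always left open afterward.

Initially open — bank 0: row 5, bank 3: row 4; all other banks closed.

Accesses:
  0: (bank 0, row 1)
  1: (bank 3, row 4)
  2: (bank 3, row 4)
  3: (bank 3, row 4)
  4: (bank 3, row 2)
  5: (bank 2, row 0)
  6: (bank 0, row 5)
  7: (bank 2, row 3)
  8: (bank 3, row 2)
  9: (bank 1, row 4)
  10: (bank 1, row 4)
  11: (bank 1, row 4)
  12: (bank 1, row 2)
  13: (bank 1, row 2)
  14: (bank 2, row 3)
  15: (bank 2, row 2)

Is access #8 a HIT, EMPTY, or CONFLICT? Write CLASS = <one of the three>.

CLASS = HIT

#0 (0,1) C  (was 5)
#1 (3,4) H  (was 4)
#2 (3,4) H  (was 4)
#3 (3,4) H  (was 4)
#4 (3,2) C  (was 4)
#5 (2,0) E
#6 (0,5) C  (was 1)
#7 (2,3) C  (was 0)
#8 (3,2) H  (was 2)
#9 (1,4) E
#10 (1,4) H  (was 4)
#11 (1,4) H  (was 4)
#12 (1,2) C  (was 4)
#13 (1,2) H  (was 2)
#14 (2,3) H  (was 3)
#15 (2,2) C  (was 3)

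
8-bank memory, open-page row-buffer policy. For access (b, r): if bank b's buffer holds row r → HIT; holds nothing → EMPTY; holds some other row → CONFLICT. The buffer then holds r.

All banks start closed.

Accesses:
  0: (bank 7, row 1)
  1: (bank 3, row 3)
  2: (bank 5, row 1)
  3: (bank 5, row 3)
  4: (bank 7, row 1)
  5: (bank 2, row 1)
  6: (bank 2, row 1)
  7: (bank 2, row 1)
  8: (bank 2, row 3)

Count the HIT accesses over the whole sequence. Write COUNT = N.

COUNT = 3

step 0: bank7 None->1 [EMPTY]
step 1: bank3 None->3 [EMPTY]
step 2: bank5 None->1 [EMPTY]
step 3: bank5 1->3 [CONFLICT]
step 4: bank7 1->1 [HIT]
step 5: bank2 None->1 [EMPTY]
step 6: bank2 1->1 [HIT]
step 7: bank2 1->1 [HIT]
step 8: bank2 1->3 [CONFLICT]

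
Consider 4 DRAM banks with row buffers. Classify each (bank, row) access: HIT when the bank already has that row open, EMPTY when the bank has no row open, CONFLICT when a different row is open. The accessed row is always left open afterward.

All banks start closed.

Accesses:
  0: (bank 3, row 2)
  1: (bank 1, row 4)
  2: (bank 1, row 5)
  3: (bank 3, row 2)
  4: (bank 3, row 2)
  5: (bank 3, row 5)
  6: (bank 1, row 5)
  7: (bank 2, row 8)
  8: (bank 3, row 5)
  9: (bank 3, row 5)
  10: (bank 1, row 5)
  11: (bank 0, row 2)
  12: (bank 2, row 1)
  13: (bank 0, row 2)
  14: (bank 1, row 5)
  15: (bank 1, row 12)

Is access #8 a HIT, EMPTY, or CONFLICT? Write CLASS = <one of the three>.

CLASS = HIT

step 0: bank3 None->2 [EMPTY]
step 1: bank1 None->4 [EMPTY]
step 2: bank1 4->5 [CONFLICT]
step 3: bank3 2->2 [HIT]
step 4: bank3 2->2 [HIT]
step 5: bank3 2->5 [CONFLICT]
step 6: bank1 5->5 [HIT]
step 7: bank2 None->8 [EMPTY]
step 8: bank3 5->5 [HIT]
step 9: bank3 5->5 [HIT]
step 10: bank1 5->5 [HIT]
step 11: bank0 None->2 [EMPTY]
step 12: bank2 8->1 [CONFLICT]
step 13: bank0 2->2 [HIT]
step 14: bank1 5->5 [HIT]
step 15: bank1 5->12 [CONFLICT]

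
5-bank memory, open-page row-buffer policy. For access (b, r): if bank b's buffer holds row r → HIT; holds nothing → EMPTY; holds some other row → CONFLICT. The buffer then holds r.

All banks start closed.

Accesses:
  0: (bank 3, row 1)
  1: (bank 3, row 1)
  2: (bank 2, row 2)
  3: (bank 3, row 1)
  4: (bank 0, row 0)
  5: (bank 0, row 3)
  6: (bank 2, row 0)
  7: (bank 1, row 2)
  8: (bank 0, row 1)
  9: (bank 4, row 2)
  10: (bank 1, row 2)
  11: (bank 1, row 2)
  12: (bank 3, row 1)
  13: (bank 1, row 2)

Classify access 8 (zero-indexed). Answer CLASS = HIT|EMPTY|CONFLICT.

#0 (3,1) E
#1 (3,1) H  (was 1)
#2 (2,2) E
#3 (3,1) H  (was 1)
#4 (0,0) E
#5 (0,3) C  (was 0)
#6 (2,0) C  (was 2)
#7 (1,2) E
#8 (0,1) C  (was 3)
#9 (4,2) E
#10 (1,2) H  (was 2)
#11 (1,2) H  (was 2)
#12 (3,1) H  (was 1)
#13 (1,2) H  (was 2)

CLASS = CONFLICT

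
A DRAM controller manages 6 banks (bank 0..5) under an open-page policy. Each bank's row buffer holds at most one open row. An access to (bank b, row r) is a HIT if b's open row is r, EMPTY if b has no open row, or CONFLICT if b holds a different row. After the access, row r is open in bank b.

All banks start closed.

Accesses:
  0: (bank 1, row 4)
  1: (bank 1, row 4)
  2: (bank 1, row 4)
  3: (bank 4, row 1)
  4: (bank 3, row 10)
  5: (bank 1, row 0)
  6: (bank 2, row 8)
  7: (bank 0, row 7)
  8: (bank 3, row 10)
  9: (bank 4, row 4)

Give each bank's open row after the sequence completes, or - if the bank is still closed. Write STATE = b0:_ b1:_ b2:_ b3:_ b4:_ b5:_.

  [0] b1 r4: no row ⇒ E
  [1] b1 r4: had r4 ⇒ H
  [2] b1 r4: had r4 ⇒ H
  [3] b4 r1: no row ⇒ E
  [4] b3 r10: no row ⇒ E
  [5] b1 r0: had r4 ⇒ C
  [6] b2 r8: no row ⇒ E
  [7] b0 r7: no row ⇒ E
  [8] b3 r10: had r10 ⇒ H
  [9] b4 r4: had r1 ⇒ C

STATE = b0:7 b1:0 b2:8 b3:10 b4:4 b5:-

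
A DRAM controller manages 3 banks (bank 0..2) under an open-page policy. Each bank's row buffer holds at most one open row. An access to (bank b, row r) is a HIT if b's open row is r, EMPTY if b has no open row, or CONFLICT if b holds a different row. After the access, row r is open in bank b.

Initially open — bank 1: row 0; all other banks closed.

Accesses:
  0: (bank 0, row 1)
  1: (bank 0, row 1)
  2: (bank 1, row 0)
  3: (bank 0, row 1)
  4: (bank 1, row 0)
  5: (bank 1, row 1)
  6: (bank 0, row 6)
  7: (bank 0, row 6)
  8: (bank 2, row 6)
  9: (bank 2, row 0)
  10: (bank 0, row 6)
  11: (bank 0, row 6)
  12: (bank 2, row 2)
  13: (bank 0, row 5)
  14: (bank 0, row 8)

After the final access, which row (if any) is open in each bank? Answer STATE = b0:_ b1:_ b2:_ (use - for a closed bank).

#0 (0,1) E
#1 (0,1) H  (was 1)
#2 (1,0) H  (was 0)
#3 (0,1) H  (was 1)
#4 (1,0) H  (was 0)
#5 (1,1) C  (was 0)
#6 (0,6) C  (was 1)
#7 (0,6) H  (was 6)
#8 (2,6) E
#9 (2,0) C  (was 6)
#10 (0,6) H  (was 6)
#11 (0,6) H  (was 6)
#12 (2,2) C  (was 0)
#13 (0,5) C  (was 6)
#14 (0,8) C  (was 5)

STATE = b0:8 b1:1 b2:2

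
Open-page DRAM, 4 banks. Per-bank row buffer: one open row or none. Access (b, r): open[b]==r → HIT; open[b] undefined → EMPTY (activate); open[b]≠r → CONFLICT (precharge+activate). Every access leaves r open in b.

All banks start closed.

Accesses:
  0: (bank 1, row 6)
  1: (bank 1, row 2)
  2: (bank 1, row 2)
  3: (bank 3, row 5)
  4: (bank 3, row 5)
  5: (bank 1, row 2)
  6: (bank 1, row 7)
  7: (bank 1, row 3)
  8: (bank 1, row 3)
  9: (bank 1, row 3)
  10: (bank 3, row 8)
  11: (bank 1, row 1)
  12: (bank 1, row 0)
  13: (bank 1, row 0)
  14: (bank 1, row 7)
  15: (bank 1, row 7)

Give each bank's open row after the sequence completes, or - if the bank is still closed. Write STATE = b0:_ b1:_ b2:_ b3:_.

STATE = b0:- b1:7 b2:- b3:8

0: bank 1 row 6 — prev None → EMPTY
1: bank 1 row 2 — prev 6 → CONFLICT
2: bank 1 row 2 — prev 2 → HIT
3: bank 3 row 5 — prev None → EMPTY
4: bank 3 row 5 — prev 5 → HIT
5: bank 1 row 2 — prev 2 → HIT
6: bank 1 row 7 — prev 2 → CONFLICT
7: bank 1 row 3 — prev 7 → CONFLICT
8: bank 1 row 3 — prev 3 → HIT
9: bank 1 row 3 — prev 3 → HIT
10: bank 3 row 8 — prev 5 → CONFLICT
11: bank 1 row 1 — prev 3 → CONFLICT
12: bank 1 row 0 — prev 1 → CONFLICT
13: bank 1 row 0 — prev 0 → HIT
14: bank 1 row 7 — prev 0 → CONFLICT
15: bank 1 row 7 — prev 7 → HIT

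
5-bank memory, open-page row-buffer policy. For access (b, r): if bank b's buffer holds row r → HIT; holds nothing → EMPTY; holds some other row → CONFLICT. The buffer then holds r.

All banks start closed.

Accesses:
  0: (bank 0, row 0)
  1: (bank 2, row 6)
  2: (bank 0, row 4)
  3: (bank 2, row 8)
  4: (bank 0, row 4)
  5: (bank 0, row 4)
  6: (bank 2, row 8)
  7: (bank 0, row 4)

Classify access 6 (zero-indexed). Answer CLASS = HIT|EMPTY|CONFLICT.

step 0: bank0 None->0 [EMPTY]
step 1: bank2 None->6 [EMPTY]
step 2: bank0 0->4 [CONFLICT]
step 3: bank2 6->8 [CONFLICT]
step 4: bank0 4->4 [HIT]
step 5: bank0 4->4 [HIT]
step 6: bank2 8->8 [HIT]
step 7: bank0 4->4 [HIT]

CLASS = HIT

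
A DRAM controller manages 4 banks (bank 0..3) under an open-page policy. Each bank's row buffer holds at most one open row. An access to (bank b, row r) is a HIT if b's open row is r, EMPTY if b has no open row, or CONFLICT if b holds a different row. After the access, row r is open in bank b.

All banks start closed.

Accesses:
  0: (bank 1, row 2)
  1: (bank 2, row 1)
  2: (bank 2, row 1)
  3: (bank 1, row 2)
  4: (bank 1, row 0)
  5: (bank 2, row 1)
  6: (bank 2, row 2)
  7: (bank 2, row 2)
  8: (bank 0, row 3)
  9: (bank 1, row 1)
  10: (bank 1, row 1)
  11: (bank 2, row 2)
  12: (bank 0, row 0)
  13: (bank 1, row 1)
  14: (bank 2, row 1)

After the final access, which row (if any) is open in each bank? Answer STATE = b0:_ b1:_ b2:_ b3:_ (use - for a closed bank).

  [0] b1 r2: no row ⇒ E
  [1] b2 r1: no row ⇒ E
  [2] b2 r1: had r1 ⇒ H
  [3] b1 r2: had r2 ⇒ H
  [4] b1 r0: had r2 ⇒ C
  [5] b2 r1: had r1 ⇒ H
  [6] b2 r2: had r1 ⇒ C
  [7] b2 r2: had r2 ⇒ H
  [8] b0 r3: no row ⇒ E
  [9] b1 r1: had r0 ⇒ C
  [10] b1 r1: had r1 ⇒ H
  [11] b2 r2: had r2 ⇒ H
  [12] b0 r0: had r3 ⇒ C
  [13] b1 r1: had r1 ⇒ H
  [14] b2 r1: had r2 ⇒ C

STATE = b0:0 b1:1 b2:1 b3:-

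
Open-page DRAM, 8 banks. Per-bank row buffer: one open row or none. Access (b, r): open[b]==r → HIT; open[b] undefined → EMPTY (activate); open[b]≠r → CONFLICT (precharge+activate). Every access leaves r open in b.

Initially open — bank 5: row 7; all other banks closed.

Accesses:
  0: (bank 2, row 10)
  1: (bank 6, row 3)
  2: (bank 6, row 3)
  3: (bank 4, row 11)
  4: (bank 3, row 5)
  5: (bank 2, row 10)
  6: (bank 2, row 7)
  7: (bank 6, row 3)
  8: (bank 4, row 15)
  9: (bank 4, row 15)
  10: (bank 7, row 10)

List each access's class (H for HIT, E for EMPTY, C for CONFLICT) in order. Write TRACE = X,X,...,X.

#0 (2,10) E
#1 (6,3) E
#2 (6,3) H  (was 3)
#3 (4,11) E
#4 (3,5) E
#5 (2,10) H  (was 10)
#6 (2,7) C  (was 10)
#7 (6,3) H  (was 3)
#8 (4,15) C  (was 11)
#9 (4,15) H  (was 15)
#10 (7,10) E

TRACE = E,E,H,E,E,H,C,H,C,H,E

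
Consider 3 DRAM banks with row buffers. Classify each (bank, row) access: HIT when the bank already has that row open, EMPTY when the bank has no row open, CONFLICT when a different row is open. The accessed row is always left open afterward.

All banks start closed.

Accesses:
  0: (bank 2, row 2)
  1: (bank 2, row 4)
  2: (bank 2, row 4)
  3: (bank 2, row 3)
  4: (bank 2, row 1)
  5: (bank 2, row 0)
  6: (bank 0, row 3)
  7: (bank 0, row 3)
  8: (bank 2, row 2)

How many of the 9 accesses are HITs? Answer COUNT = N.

COUNT = 2

#0 (2,2) E
#1 (2,4) C  (was 2)
#2 (2,4) H  (was 4)
#3 (2,3) C  (was 4)
#4 (2,1) C  (was 3)
#5 (2,0) C  (was 1)
#6 (0,3) E
#7 (0,3) H  (was 3)
#8 (2,2) C  (was 0)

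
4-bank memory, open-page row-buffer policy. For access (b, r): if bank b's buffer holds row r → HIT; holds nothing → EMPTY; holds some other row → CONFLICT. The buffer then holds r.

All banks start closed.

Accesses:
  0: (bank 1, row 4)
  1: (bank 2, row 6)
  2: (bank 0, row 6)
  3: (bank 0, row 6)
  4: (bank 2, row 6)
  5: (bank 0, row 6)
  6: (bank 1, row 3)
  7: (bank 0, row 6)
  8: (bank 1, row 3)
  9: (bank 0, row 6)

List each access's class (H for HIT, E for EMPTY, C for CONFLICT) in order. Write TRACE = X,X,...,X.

TRACE = E,E,E,H,H,H,C,H,H,H

#0 (1,4) E
#1 (2,6) E
#2 (0,6) E
#3 (0,6) H  (was 6)
#4 (2,6) H  (was 6)
#5 (0,6) H  (was 6)
#6 (1,3) C  (was 4)
#7 (0,6) H  (was 6)
#8 (1,3) H  (was 3)
#9 (0,6) H  (was 6)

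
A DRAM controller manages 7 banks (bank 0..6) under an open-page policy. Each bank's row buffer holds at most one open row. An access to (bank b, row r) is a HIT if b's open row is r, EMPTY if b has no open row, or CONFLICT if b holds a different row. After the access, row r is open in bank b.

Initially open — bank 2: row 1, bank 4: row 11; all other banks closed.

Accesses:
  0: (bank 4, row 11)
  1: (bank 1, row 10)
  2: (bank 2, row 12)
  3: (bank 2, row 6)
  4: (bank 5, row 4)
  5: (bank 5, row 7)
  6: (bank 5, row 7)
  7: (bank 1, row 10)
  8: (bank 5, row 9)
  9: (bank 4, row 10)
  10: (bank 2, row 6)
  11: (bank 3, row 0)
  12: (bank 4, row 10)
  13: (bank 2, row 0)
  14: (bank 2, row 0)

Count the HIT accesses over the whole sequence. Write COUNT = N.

#0 (4,11) H  (was 11)
#1 (1,10) E
#2 (2,12) C  (was 1)
#3 (2,6) C  (was 12)
#4 (5,4) E
#5 (5,7) C  (was 4)
#6 (5,7) H  (was 7)
#7 (1,10) H  (was 10)
#8 (5,9) C  (was 7)
#9 (4,10) C  (was 11)
#10 (2,6) H  (was 6)
#11 (3,0) E
#12 (4,10) H  (was 10)
#13 (2,0) C  (was 6)
#14 (2,0) H  (was 0)

COUNT = 6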